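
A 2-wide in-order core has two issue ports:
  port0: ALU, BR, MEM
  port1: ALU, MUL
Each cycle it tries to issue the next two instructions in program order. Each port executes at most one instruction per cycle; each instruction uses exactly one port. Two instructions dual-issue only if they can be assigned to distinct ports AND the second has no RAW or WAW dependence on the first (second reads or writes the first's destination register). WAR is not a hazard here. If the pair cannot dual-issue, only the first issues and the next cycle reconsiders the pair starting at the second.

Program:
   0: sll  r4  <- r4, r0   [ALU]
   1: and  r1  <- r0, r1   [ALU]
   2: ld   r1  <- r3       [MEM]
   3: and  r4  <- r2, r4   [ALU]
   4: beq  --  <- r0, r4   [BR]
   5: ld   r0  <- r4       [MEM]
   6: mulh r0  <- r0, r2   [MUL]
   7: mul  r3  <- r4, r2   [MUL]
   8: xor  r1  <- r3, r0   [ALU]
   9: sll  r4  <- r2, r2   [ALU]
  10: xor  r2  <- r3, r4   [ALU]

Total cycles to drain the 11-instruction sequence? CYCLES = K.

  cy0 -> i0/i1 (sll.ALU/and.ALU) 2-wide
  cy1 -> i2/i3 (ld.MEM/and.ALU) 2-wide
  cy2 -> i4 (beq.BR) no-port BR/MEM
  cy3 -> i5 (ld.MEM) RAW+WAW r0
  cy4 -> i6 (mulh.MUL) no-port MUL/MUL
  cy5 -> i7 (mul.MUL) RAW r3
  cy6 -> i8/i9 (xor.ALU/sll.ALU) 2-wide
  cy7 -> i10 (xor.ALU) tail

CYCLES = 8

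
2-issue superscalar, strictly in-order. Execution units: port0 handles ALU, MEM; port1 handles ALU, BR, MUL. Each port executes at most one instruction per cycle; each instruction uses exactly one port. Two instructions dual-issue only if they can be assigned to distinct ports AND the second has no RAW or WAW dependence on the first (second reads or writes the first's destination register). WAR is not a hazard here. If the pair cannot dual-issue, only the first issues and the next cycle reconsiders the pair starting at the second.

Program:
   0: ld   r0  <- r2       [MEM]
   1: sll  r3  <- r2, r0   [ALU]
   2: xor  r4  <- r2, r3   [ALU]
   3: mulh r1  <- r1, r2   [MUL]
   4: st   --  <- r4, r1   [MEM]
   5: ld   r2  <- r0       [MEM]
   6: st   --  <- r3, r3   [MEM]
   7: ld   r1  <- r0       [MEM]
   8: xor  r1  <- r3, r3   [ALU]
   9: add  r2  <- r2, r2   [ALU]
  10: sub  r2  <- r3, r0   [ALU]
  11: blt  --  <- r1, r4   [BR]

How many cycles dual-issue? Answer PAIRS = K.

c0: i0 ld  RAW r0
c1: i1 sll  RAW r3
c2: i2+i3 xor/mulh  2-wide
c3: i4 st  no-port MEM/MEM
c4: i5 ld  no-port MEM/MEM
c5: i6 st  no-port MEM/MEM
c6: i7 ld  WAW r1
c7: i8+i9 xor/add  2-wide
c8: i10+i11 sub/blt  2-wide

PAIRS = 3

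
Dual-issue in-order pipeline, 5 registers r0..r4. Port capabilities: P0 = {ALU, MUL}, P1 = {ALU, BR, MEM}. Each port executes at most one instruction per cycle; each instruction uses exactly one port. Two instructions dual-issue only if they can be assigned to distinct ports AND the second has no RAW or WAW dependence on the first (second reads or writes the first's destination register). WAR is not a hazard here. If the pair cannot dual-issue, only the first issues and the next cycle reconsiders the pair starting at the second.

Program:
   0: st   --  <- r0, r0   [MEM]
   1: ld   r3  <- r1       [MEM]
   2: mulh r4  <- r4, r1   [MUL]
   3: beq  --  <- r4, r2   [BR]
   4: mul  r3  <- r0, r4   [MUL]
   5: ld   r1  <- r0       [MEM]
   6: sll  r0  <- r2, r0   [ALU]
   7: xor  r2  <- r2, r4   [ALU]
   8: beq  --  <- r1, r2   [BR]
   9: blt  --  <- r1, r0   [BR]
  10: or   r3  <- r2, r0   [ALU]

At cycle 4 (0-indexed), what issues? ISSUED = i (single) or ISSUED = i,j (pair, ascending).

ISSUED = 7

#0 head=0: st.MEM i0 no-port MEM/MEM
#1 head=1: ld.MEM+mulh.MUL i1,i2 dual
#2 head=3: beq.BR+mul.MUL i3,i4 dual
#3 head=5: ld.MEM+sll.ALU i5,i6 dual
#4 head=7: xor.ALU i7 RAW r2
#5 head=8: beq.BR i8 no-port BR/BR
#6 head=9: blt.BR+or.ALU i9,i10 dual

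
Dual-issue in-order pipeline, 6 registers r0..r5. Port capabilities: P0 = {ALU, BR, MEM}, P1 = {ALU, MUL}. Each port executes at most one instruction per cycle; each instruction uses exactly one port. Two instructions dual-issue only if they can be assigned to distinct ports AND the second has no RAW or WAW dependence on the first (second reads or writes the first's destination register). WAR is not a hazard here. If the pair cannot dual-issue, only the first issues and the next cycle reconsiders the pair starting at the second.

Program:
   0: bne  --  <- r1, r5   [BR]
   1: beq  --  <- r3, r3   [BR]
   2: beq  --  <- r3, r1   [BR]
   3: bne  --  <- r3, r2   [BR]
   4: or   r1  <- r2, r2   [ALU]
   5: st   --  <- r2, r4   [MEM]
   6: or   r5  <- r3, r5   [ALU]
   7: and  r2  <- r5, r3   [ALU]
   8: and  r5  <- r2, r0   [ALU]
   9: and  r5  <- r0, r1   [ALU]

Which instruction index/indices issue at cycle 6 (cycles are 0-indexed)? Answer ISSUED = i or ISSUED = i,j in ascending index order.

[0] i0  bne  -- no-port BR/BR
[1] i1  beq  -- no-port BR/BR
[2] i2  beq  -- no-port BR/BR
[3] i3+i4  bne/or  -- 2-wide
[4] i5+i6  st/or  -- 2-wide
[5] i7  and  -- RAW r2
[6] i8  and  -- WAW r5
[7] i9  and  -- tail

ISSUED = 8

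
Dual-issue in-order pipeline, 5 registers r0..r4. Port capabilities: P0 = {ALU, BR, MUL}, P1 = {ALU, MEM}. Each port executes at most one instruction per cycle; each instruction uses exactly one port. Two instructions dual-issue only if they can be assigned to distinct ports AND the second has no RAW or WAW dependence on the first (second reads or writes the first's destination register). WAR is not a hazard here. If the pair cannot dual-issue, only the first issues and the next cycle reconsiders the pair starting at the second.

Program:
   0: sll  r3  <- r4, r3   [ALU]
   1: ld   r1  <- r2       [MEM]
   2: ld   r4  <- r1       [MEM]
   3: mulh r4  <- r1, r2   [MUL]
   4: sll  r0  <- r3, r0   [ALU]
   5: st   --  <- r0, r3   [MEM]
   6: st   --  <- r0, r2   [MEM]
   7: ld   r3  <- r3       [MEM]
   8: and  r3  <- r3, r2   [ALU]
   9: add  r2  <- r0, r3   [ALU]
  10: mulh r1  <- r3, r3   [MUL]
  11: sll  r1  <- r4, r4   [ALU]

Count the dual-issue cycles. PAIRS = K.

PAIRS = 3

[0] i0/i1  sll;ld  -- pair
[1] i2  ld  -- WAW r4
[2] i3/i4  mulh;sll  -- pair
[3] i5  st  -- no-port MEM/MEM
[4] i6  st  -- no-port MEM/MEM
[5] i7  ld  -- RAW+WAW r3
[6] i8  and  -- RAW r3
[7] i9/i10  add;mulh  -- pair
[8] i11  sll  -- tail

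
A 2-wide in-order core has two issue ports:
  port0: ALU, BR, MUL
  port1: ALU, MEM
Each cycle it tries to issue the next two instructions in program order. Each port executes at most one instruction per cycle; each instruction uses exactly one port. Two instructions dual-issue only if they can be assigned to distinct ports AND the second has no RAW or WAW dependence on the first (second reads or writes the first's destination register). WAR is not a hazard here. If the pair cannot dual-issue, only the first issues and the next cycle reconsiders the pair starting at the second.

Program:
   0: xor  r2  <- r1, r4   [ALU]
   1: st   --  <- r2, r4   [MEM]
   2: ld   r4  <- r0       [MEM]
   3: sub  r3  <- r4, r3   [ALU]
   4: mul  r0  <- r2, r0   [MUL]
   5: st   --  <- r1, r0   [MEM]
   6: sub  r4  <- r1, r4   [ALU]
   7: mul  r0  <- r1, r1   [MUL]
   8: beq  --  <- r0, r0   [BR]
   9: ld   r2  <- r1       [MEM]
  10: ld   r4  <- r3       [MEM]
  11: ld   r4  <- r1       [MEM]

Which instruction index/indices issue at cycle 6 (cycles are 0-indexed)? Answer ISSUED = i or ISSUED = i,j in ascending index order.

c0: i0 xor  RAW r2
c1: i1 st  no-port MEM/MEM
c2: i2 ld  RAW r4
c3: i3,i4 sub mul  pair
c4: i5,i6 st sub  pair
c5: i7 mul  no-port MUL/BR
c6: i8,i9 beq ld  pair
c7: i10 ld  no-port MEM/MEM
c8: i11 ld  tail

ISSUED = 8,9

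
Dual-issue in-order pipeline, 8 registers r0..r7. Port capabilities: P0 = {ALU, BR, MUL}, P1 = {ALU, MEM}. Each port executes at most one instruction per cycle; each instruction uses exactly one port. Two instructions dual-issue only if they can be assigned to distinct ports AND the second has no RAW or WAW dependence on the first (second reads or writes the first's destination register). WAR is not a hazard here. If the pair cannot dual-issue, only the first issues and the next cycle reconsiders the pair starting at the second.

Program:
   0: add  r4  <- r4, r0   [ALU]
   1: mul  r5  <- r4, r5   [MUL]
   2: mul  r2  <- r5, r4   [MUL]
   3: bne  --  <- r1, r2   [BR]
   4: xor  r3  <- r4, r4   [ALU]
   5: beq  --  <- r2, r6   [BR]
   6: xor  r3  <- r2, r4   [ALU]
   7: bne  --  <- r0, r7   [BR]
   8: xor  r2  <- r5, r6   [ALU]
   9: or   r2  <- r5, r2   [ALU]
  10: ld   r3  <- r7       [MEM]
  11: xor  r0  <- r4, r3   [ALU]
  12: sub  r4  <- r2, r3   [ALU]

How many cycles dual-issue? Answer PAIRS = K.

PAIRS = 5

#0 head=0: add.ALU i0 RAW r4
#1 head=1: mul.MUL i1 no-port MUL/MUL
#2 head=2: mul.MUL i2 no-port MUL/BR
#3 head=3: bne.BR/xor.ALU i3&i4 dual
#4 head=5: beq.BR/xor.ALU i5&i6 dual
#5 head=7: bne.BR/xor.ALU i7&i8 dual
#6 head=9: or.ALU/ld.MEM i9&i10 dual
#7 head=11: xor.ALU/sub.ALU i11&i12 dual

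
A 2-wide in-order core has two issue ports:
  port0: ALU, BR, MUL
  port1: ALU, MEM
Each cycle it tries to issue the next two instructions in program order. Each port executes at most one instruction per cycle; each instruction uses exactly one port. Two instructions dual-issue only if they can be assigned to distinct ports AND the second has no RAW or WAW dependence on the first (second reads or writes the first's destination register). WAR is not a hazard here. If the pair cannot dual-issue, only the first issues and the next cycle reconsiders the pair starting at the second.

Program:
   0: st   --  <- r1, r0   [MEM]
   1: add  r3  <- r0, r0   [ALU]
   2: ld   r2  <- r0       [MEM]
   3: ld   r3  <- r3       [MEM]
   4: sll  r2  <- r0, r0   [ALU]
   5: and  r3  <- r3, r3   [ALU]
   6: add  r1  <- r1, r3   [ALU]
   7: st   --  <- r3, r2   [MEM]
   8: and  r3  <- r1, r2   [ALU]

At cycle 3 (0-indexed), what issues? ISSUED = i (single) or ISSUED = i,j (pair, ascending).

ISSUED = 5

[0] i0+i1  st.MEM add.ALU  -- 2-wide
[1] i2  ld.MEM  -- no-port MEM/MEM
[2] i3+i4  ld.MEM sll.ALU  -- 2-wide
[3] i5  and.ALU  -- RAW r3
[4] i6+i7  add.ALU st.MEM  -- 2-wide
[5] i8  and.ALU  -- tail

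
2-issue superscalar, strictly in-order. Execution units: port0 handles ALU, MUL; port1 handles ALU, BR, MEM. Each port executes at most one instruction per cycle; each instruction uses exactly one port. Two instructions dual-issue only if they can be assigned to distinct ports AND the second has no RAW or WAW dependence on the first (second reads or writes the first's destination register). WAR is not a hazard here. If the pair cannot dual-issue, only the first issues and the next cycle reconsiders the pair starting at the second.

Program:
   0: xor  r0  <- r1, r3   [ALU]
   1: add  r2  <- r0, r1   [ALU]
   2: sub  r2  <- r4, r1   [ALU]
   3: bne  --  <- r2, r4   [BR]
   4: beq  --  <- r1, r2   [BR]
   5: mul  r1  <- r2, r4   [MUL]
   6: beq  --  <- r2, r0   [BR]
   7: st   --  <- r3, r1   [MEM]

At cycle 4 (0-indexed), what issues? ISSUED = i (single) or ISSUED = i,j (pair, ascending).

  cy0 -> i0 (xor) RAW r0
  cy1 -> i1 (add) WAW r2
  cy2 -> i2 (sub) RAW r2
  cy3 -> i3 (bne) no-port BR/BR
  cy4 -> i4+i5 (beq+mul) pair
  cy5 -> i6 (beq) no-port BR/MEM
  cy6 -> i7 (st) tail

ISSUED = 4,5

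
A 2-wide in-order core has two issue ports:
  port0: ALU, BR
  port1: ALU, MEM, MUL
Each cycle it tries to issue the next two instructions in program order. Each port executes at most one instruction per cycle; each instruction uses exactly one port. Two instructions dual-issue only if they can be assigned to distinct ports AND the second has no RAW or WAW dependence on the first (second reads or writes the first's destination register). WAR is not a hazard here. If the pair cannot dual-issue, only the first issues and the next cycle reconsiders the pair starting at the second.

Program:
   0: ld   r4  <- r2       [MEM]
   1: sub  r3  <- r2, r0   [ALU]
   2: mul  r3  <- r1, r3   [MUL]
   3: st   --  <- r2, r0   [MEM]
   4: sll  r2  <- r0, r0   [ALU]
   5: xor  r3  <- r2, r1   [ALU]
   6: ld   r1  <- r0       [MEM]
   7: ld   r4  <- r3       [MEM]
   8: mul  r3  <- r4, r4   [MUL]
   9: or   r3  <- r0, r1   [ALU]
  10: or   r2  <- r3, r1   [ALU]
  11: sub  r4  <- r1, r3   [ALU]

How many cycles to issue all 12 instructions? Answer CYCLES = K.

CYCLES = 8

  cy0 -> i0/i1 (ld sub) dual
  cy1 -> i2 (mul) no-port MUL/MEM
  cy2 -> i3/i4 (st sll) dual
  cy3 -> i5/i6 (xor ld) dual
  cy4 -> i7 (ld) no-port MEM/MUL
  cy5 -> i8 (mul) WAW r3
  cy6 -> i9 (or) RAW r3
  cy7 -> i10/i11 (or sub) dual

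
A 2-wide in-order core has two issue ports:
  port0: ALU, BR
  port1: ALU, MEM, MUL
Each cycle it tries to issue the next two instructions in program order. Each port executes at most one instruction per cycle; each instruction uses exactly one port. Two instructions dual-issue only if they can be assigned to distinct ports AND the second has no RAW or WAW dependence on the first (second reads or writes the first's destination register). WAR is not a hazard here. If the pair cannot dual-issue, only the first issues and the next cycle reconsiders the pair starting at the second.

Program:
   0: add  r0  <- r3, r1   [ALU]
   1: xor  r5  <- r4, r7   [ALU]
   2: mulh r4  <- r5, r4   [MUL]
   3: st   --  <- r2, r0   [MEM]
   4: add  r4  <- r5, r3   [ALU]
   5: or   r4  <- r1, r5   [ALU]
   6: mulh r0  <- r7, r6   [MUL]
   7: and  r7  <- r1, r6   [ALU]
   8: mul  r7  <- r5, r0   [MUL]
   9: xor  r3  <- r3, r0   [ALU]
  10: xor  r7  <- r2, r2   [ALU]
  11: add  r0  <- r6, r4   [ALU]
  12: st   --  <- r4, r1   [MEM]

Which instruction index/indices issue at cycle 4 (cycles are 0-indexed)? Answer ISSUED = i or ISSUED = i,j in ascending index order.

ISSUED = 7

0. add.ALU/xor.ALU @i0&i1  | pair
1. mulh.MUL @i2  | no-port MUL/MEM
2. st.MEM/add.ALU @i3&i4  | pair
3. or.ALU/mulh.MUL @i5&i6  | pair
4. and.ALU @i7  | WAW r7
5. mul.MUL/xor.ALU @i8&i9  | pair
6. xor.ALU/add.ALU @i10&i11  | pair
7. st.MEM @i12  | tail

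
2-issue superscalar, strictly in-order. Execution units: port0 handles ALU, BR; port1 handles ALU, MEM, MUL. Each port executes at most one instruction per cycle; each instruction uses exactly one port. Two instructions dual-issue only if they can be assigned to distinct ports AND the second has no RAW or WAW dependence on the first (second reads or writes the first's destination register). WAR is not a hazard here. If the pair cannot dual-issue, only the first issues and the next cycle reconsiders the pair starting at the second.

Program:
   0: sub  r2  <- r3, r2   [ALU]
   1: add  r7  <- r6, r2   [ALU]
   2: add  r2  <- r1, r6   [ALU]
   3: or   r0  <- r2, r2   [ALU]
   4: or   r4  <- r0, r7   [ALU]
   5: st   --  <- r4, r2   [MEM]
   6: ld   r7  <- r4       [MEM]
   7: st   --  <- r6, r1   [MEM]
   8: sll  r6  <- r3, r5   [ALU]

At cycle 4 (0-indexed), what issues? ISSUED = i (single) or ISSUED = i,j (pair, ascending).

ISSUED = 5

t=0 i0:sub ; RAW r2
t=1 i1+i2:add add ; 2-wide
t=2 i3:or ; RAW r0
t=3 i4:or ; RAW r4
t=4 i5:st ; no-port MEM/MEM
t=5 i6:ld ; no-port MEM/MEM
t=6 i7+i8:st sll ; 2-wide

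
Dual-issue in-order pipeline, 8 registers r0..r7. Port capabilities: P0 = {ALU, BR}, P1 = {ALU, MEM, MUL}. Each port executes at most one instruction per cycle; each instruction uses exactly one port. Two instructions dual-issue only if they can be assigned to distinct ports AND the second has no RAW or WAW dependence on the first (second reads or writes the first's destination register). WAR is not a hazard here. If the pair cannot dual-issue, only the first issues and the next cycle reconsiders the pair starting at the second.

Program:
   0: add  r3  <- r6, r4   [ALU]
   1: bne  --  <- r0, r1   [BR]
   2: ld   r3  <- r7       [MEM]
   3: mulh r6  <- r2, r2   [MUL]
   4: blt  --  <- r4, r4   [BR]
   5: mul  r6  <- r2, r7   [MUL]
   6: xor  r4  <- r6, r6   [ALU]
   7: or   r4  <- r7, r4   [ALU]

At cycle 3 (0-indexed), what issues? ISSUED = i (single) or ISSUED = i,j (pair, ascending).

#0 head=0: add.ALU+bne.BR i0,i1 pair
#1 head=2: ld.MEM i2 no-port MEM/MUL
#2 head=3: mulh.MUL+blt.BR i3,i4 pair
#3 head=5: mul.MUL i5 RAW r6
#4 head=6: xor.ALU i6 RAW+WAW r4
#5 head=7: or.ALU i7 tail

ISSUED = 5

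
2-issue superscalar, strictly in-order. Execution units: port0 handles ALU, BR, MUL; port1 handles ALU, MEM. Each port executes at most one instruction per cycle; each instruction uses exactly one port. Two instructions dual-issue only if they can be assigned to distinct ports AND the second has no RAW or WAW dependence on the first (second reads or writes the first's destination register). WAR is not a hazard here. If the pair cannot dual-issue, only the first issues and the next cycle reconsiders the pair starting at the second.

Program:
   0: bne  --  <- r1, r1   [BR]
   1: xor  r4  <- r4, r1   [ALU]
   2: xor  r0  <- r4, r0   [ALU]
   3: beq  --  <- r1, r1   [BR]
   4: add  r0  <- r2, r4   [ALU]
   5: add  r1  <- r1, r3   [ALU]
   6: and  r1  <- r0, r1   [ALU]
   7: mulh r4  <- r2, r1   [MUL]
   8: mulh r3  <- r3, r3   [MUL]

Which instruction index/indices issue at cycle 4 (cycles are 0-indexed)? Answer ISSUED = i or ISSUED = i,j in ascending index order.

ISSUED = 7

[0] i0+i1  bne;xor  -- dual
[1] i2+i3  xor;beq  -- dual
[2] i4+i5  add;add  -- dual
[3] i6  and  -- RAW r1
[4] i7  mulh  -- no-port MUL/MUL
[5] i8  mulh  -- tail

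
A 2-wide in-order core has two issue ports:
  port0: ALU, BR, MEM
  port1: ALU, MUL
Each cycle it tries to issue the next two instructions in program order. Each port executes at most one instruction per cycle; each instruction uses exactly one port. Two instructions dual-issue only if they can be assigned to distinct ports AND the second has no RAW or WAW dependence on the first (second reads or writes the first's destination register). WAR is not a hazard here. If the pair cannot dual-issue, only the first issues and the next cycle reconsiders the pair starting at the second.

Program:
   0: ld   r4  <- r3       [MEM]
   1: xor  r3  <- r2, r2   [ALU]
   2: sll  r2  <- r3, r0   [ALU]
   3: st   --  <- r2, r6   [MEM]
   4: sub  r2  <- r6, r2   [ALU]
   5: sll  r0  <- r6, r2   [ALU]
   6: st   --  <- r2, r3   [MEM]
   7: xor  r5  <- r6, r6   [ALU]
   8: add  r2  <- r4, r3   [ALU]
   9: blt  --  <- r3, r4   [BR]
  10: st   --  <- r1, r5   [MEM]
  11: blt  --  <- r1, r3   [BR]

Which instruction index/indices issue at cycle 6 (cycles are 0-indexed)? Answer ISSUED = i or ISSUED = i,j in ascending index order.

ISSUED = 10

c0: i0&i1 ld xor  pair
c1: i2 sll  RAW r2
c2: i3&i4 st sub  pair
c3: i5&i6 sll st  pair
c4: i7&i8 xor add  pair
c5: i9 blt  no-port BR/MEM
c6: i10 st  no-port MEM/BR
c7: i11 blt  tail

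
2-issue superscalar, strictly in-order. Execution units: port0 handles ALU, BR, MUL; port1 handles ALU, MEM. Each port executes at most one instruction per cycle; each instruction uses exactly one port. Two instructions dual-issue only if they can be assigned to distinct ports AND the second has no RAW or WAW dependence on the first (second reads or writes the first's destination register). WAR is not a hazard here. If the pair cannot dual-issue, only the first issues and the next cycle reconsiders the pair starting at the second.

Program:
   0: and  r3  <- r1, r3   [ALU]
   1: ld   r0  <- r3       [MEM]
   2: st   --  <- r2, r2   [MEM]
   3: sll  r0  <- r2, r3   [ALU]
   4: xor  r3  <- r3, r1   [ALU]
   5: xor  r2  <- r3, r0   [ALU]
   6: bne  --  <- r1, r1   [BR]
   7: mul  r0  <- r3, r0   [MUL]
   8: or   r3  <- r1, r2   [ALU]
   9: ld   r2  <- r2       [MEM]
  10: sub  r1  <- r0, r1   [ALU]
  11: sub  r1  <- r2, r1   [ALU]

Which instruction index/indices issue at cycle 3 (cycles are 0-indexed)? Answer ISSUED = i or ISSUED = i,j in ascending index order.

#0 head=0: and.ALU i0 RAW r3
#1 head=1: ld.MEM i1 no-port MEM/MEM
#2 head=2: st.MEM sll.ALU i2&i3 2-wide
#3 head=4: xor.ALU i4 RAW r3
#4 head=5: xor.ALU bne.BR i5&i6 2-wide
#5 head=7: mul.MUL or.ALU i7&i8 2-wide
#6 head=9: ld.MEM sub.ALU i9&i10 2-wide
#7 head=11: sub.ALU i11 tail

ISSUED = 4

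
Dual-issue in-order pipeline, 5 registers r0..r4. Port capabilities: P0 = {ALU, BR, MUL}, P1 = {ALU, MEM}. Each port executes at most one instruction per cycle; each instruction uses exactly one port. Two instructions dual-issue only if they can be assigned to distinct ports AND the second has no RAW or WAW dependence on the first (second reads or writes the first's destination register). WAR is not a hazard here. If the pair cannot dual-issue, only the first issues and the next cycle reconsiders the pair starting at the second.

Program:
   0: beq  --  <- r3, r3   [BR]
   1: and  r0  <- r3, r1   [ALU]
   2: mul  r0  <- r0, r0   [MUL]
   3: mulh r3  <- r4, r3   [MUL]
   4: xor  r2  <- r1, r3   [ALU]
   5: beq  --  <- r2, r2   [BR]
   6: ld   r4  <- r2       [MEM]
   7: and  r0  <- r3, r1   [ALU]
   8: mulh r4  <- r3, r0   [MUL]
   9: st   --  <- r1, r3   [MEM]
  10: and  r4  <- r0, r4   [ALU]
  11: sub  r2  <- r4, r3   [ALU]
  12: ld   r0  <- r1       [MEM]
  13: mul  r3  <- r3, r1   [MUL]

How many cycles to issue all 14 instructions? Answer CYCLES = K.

c0: i0+i1 beq.BR;and.ALU  pair
c1: i2 mul.MUL  no-port MUL/MUL
c2: i3 mulh.MUL  RAW r3
c3: i4 xor.ALU  RAW r2
c4: i5+i6 beq.BR;ld.MEM  pair
c5: i7 and.ALU  RAW r0
c6: i8+i9 mulh.MUL;st.MEM  pair
c7: i10 and.ALU  RAW r4
c8: i11+i12 sub.ALU;ld.MEM  pair
c9: i13 mul.MUL  tail

CYCLES = 10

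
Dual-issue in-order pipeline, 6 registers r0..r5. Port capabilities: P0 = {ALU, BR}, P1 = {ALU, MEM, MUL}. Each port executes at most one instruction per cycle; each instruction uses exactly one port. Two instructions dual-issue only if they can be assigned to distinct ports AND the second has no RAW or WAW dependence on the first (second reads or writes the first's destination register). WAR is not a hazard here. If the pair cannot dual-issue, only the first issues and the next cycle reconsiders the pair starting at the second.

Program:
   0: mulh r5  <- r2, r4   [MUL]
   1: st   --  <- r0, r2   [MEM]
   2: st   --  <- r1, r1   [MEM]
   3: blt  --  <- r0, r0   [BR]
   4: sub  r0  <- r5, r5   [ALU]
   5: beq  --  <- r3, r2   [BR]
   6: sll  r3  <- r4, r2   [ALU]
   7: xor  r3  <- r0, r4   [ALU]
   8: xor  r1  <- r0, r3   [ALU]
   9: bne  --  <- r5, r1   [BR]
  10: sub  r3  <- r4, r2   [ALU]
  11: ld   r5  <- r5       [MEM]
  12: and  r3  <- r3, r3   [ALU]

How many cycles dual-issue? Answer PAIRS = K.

  cy0 -> i0 (mulh) no-port MUL/MEM
  cy1 -> i1 (st) no-port MEM/MEM
  cy2 -> i2,i3 (st+blt) dual
  cy3 -> i4,i5 (sub+beq) dual
  cy4 -> i6 (sll) WAW r3
  cy5 -> i7 (xor) RAW r3
  cy6 -> i8 (xor) RAW r1
  cy7 -> i9,i10 (bne+sub) dual
  cy8 -> i11,i12 (ld+and) dual

PAIRS = 4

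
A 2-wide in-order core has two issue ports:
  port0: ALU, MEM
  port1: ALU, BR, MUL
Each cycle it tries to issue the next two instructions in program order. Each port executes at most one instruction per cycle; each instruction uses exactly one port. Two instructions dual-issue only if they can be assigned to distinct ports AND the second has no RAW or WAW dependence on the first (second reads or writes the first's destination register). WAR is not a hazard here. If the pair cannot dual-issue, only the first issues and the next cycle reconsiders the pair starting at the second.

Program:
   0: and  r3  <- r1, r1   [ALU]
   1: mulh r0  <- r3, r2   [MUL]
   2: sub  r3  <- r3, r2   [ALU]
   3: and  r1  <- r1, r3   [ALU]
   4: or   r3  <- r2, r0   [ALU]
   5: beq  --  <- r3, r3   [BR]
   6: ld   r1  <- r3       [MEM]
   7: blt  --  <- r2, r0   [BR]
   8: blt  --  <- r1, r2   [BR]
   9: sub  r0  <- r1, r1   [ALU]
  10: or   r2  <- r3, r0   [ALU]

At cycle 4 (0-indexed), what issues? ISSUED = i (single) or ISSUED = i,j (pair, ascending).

ISSUED = 7

#0 head=0: and i0 RAW r3
#1 head=1: mulh;sub i1,i2 2-wide
#2 head=3: and;or i3,i4 2-wide
#3 head=5: beq;ld i5,i6 2-wide
#4 head=7: blt i7 no-port BR/BR
#5 head=8: blt;sub i8,i9 2-wide
#6 head=10: or i10 tail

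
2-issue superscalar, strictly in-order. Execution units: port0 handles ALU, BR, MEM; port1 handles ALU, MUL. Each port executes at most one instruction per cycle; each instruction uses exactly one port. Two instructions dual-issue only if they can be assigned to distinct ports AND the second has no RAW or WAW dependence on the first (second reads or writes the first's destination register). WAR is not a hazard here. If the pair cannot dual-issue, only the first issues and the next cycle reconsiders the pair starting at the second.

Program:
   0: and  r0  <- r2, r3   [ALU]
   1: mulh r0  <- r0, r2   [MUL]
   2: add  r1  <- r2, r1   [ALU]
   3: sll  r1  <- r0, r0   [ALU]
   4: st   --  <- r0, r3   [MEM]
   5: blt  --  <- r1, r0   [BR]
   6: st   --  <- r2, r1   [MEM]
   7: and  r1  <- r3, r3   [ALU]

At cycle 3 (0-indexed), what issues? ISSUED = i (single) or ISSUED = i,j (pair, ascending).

ISSUED = 5

0. and.ALU @i0  | RAW+WAW r0
1. mulh.MUL add.ALU @i1/i2  | dual
2. sll.ALU st.MEM @i3/i4  | dual
3. blt.BR @i5  | no-port BR/MEM
4. st.MEM and.ALU @i6/i7  | dual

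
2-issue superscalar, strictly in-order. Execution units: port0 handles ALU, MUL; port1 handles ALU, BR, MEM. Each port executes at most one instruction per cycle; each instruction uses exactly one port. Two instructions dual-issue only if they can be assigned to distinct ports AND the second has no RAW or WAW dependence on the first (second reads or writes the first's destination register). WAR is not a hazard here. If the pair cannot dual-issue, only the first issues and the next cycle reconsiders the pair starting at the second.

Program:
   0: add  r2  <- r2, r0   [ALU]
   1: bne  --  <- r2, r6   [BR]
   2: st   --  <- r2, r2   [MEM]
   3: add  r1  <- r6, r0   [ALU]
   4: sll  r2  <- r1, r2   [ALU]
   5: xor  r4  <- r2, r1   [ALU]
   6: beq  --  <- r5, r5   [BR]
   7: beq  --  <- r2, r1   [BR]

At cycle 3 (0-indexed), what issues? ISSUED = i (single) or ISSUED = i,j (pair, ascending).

#0 head=0: add.ALU i0 RAW r2
#1 head=1: bne.BR i1 no-port BR/MEM
#2 head=2: st.MEM;add.ALU i2&i3 2-wide
#3 head=4: sll.ALU i4 RAW r2
#4 head=5: xor.ALU;beq.BR i5&i6 2-wide
#5 head=7: beq.BR i7 tail

ISSUED = 4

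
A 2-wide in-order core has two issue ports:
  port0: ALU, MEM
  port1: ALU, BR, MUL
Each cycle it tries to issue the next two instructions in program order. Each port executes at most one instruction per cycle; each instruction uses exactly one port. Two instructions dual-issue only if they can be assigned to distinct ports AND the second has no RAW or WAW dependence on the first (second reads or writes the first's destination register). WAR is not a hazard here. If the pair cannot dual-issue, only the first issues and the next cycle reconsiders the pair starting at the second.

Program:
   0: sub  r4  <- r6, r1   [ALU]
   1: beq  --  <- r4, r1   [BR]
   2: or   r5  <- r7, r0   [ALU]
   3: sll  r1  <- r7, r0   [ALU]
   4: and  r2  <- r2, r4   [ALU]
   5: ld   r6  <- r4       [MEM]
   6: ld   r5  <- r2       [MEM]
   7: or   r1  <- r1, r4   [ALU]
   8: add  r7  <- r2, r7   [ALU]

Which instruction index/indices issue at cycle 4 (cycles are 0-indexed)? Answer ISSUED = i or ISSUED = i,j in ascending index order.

ISSUED = 6,7

#0 head=0: sub i0 RAW r4
#1 head=1: beq/or i1+i2 2-wide
#2 head=3: sll/and i3+i4 2-wide
#3 head=5: ld i5 no-port MEM/MEM
#4 head=6: ld/or i6+i7 2-wide
#5 head=8: add i8 tail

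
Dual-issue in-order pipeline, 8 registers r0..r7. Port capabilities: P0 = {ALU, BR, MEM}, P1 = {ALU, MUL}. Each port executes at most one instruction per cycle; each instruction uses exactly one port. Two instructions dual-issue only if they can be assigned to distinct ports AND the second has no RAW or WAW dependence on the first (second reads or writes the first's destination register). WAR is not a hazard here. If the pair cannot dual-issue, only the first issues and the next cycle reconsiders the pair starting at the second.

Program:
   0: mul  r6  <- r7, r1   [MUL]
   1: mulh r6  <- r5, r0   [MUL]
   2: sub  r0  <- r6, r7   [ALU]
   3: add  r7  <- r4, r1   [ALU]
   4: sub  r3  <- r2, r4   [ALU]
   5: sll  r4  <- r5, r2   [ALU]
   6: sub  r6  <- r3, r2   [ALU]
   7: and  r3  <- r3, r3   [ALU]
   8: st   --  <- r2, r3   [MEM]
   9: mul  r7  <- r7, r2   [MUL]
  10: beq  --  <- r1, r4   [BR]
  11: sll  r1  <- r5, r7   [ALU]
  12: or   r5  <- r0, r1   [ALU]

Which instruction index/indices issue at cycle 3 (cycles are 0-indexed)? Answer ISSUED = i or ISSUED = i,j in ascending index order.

  cy0 -> i0 (mul) no-port MUL/MUL
  cy1 -> i1 (mulh) RAW r6
  cy2 -> i2/i3 (sub+add) dual
  cy3 -> i4/i5 (sub+sll) dual
  cy4 -> i6/i7 (sub+and) dual
  cy5 -> i8/i9 (st+mul) dual
  cy6 -> i10/i11 (beq+sll) dual
  cy7 -> i12 (or) tail

ISSUED = 4,5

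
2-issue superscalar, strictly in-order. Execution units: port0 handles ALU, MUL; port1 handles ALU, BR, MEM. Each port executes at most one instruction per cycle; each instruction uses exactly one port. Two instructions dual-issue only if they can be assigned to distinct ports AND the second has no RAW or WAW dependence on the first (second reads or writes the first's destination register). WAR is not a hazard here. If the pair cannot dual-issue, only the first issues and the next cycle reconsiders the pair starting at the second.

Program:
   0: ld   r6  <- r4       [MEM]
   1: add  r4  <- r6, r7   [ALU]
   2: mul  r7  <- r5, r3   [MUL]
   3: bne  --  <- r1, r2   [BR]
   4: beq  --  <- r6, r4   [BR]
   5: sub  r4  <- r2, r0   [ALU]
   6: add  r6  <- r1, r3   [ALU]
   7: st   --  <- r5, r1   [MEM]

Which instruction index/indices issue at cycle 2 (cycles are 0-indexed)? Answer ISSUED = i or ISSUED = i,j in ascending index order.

ISSUED = 3

[0] i0  ld  -- RAW r6
[1] i1,i2  add mul  -- 2-wide
[2] i3  bne  -- no-port BR/BR
[3] i4,i5  beq sub  -- 2-wide
[4] i6,i7  add st  -- 2-wide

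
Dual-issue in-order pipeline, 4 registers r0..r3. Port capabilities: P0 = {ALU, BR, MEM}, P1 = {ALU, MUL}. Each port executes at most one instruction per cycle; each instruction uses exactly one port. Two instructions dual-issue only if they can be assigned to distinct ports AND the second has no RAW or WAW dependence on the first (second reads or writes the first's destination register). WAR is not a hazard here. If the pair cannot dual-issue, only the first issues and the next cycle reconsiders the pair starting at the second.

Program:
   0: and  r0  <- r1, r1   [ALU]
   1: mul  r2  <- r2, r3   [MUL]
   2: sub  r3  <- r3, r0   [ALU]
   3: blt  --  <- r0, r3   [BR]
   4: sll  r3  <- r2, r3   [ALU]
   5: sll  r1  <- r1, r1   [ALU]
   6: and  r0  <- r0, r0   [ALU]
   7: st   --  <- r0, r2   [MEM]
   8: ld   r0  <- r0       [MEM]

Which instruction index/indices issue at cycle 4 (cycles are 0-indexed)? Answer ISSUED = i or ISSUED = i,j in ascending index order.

#0 head=0: and/mul i0&i1 2-wide
#1 head=2: sub i2 RAW r3
#2 head=3: blt/sll i3&i4 2-wide
#3 head=5: sll/and i5&i6 2-wide
#4 head=7: st i7 no-port MEM/MEM
#5 head=8: ld i8 tail

ISSUED = 7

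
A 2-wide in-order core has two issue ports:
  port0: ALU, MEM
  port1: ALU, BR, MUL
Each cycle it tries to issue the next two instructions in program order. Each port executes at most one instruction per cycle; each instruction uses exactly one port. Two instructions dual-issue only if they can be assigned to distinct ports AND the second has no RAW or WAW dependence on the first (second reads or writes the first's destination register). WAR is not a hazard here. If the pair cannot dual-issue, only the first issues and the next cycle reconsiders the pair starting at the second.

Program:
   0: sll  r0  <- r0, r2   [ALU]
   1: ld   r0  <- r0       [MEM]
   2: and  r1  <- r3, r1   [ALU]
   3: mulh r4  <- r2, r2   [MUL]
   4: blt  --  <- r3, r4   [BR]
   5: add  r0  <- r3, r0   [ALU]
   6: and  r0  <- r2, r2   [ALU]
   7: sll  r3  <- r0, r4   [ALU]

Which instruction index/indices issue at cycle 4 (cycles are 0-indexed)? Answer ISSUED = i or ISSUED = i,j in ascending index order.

#0 head=0: sll.ALU i0 RAW+WAW r0
#1 head=1: ld.MEM/and.ALU i1/i2 pair
#2 head=3: mulh.MUL i3 no-port MUL/BR
#3 head=4: blt.BR/add.ALU i4/i5 pair
#4 head=6: and.ALU i6 RAW r0
#5 head=7: sll.ALU i7 tail

ISSUED = 6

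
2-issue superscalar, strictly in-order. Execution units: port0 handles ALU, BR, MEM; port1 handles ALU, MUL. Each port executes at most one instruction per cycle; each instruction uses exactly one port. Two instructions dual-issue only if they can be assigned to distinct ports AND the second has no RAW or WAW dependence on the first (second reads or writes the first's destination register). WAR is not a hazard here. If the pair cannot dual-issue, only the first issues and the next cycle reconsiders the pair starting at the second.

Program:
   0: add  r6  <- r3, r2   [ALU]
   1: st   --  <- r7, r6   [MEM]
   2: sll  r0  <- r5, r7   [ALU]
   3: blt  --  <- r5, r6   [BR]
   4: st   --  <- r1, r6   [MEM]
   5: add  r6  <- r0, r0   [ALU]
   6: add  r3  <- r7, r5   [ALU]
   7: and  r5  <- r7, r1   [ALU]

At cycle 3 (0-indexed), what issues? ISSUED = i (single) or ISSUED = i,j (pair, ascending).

ISSUED = 4,5

[0] i0  add.ALU  -- RAW r6
[1] i1&i2  st.MEM+sll.ALU  -- 2-wide
[2] i3  blt.BR  -- no-port BR/MEM
[3] i4&i5  st.MEM+add.ALU  -- 2-wide
[4] i6&i7  add.ALU+and.ALU  -- 2-wide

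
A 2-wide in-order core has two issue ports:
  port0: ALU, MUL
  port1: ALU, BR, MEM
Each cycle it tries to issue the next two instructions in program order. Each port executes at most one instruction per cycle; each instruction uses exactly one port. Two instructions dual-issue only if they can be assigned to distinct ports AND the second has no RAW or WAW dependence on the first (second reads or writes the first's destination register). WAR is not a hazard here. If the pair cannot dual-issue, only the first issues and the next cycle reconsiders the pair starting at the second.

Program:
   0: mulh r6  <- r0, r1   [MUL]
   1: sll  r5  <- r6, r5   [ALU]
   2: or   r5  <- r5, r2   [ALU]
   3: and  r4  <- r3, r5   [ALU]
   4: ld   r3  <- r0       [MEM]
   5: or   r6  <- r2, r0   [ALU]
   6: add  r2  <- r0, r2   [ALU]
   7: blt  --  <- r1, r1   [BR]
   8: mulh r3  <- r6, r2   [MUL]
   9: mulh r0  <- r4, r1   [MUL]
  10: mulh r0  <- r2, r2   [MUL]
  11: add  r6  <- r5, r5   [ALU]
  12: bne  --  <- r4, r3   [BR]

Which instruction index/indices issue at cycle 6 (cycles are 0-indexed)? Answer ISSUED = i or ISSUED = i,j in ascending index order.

#0 head=0: mulh.MUL i0 RAW r6
#1 head=1: sll.ALU i1 RAW+WAW r5
#2 head=2: or.ALU i2 RAW r5
#3 head=3: and.ALU+ld.MEM i3,i4 dual
#4 head=5: or.ALU+add.ALU i5,i6 dual
#5 head=7: blt.BR+mulh.MUL i7,i8 dual
#6 head=9: mulh.MUL i9 no-port MUL/MUL
#7 head=10: mulh.MUL+add.ALU i10,i11 dual
#8 head=12: bne.BR i12 tail

ISSUED = 9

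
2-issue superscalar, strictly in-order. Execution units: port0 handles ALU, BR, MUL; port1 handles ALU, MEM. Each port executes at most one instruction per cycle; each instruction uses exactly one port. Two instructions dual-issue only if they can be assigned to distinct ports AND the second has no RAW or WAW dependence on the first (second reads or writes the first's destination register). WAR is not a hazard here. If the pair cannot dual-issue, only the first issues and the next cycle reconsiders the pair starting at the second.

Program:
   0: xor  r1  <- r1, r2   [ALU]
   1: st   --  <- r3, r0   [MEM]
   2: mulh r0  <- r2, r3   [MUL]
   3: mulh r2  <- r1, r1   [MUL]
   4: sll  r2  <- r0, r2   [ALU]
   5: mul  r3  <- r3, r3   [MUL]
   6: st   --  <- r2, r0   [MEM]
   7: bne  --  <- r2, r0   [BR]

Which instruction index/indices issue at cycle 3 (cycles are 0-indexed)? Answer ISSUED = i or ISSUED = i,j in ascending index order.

[0] i0+i1  xor.ALU/st.MEM  -- pair
[1] i2  mulh.MUL  -- no-port MUL/MUL
[2] i3  mulh.MUL  -- RAW+WAW r2
[3] i4+i5  sll.ALU/mul.MUL  -- pair
[4] i6+i7  st.MEM/bne.BR  -- pair

ISSUED = 4,5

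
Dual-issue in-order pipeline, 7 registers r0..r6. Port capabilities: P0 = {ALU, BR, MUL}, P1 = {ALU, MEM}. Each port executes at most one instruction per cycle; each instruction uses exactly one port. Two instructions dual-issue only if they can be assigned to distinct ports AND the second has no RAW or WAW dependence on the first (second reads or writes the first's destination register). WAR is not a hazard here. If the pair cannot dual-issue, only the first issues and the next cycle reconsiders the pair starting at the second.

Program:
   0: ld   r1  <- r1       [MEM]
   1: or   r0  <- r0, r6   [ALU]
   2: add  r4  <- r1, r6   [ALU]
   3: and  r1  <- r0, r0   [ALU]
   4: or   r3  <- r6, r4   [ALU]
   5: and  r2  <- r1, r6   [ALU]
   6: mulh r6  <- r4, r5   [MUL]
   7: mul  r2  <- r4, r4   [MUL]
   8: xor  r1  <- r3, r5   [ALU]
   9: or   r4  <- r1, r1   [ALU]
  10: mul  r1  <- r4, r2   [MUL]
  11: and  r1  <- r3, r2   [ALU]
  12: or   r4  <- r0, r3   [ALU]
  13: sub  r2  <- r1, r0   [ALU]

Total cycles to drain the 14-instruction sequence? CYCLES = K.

CYCLES = 9

c0: i0&i1 ld.MEM/or.ALU  2-wide
c1: i2&i3 add.ALU/and.ALU  2-wide
c2: i4&i5 or.ALU/and.ALU  2-wide
c3: i6 mulh.MUL  no-port MUL/MUL
c4: i7&i8 mul.MUL/xor.ALU  2-wide
c5: i9 or.ALU  RAW r4
c6: i10 mul.MUL  WAW r1
c7: i11&i12 and.ALU/or.ALU  2-wide
c8: i13 sub.ALU  tail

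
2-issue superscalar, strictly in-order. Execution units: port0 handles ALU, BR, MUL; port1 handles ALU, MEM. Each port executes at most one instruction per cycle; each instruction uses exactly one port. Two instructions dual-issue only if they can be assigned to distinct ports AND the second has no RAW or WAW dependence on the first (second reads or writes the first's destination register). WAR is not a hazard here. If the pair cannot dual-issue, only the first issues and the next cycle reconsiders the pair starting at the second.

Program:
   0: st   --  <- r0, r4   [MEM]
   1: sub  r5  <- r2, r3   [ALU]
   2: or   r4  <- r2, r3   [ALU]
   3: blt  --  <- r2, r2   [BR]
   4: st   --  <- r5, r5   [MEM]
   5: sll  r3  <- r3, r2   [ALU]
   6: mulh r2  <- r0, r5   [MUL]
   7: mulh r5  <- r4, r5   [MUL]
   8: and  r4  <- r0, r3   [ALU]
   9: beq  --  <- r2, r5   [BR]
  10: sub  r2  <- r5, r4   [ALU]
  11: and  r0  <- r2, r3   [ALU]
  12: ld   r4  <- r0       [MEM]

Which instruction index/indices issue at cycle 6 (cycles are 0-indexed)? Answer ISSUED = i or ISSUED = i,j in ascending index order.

ISSUED = 11

#0 head=0: st/sub i0&i1 2-wide
#1 head=2: or/blt i2&i3 2-wide
#2 head=4: st/sll i4&i5 2-wide
#3 head=6: mulh i6 no-port MUL/MUL
#4 head=7: mulh/and i7&i8 2-wide
#5 head=9: beq/sub i9&i10 2-wide
#6 head=11: and i11 RAW r0
#7 head=12: ld i12 tail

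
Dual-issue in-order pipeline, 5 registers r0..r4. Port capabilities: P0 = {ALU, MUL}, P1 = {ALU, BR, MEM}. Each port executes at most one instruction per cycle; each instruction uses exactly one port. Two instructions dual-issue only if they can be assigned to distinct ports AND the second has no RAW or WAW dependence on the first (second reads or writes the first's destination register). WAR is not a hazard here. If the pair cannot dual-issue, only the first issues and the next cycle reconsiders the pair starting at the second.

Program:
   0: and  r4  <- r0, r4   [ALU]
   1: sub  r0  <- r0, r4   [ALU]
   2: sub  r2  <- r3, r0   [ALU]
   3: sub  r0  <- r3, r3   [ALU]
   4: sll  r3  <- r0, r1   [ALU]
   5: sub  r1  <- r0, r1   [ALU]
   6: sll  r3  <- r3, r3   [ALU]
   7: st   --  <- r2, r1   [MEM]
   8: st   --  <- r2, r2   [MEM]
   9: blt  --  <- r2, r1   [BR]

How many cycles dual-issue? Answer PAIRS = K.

PAIRS = 3

#0 head=0: and.ALU i0 RAW r4
#1 head=1: sub.ALU i1 RAW r0
#2 head=2: sub.ALU;sub.ALU i2&i3 2-wide
#3 head=4: sll.ALU;sub.ALU i4&i5 2-wide
#4 head=6: sll.ALU;st.MEM i6&i7 2-wide
#5 head=8: st.MEM i8 no-port MEM/BR
#6 head=9: blt.BR i9 tail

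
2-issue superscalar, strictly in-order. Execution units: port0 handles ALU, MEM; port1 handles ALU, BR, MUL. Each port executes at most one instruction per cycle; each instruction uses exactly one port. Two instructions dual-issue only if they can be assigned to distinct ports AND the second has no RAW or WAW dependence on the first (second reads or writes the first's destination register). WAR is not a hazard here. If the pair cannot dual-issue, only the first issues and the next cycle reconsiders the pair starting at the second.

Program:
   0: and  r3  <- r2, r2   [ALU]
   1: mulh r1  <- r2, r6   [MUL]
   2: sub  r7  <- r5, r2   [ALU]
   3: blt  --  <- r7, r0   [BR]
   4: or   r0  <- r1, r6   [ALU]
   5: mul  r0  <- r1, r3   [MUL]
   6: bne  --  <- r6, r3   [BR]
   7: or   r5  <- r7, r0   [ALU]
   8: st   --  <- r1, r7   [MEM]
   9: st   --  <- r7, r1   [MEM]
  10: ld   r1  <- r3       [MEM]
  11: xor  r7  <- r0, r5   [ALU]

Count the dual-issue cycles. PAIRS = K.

PAIRS = 4

[0] i0+i1  and.ALU mulh.MUL  -- dual
[1] i2  sub.ALU  -- RAW r7
[2] i3+i4  blt.BR or.ALU  -- dual
[3] i5  mul.MUL  -- no-port MUL/BR
[4] i6+i7  bne.BR or.ALU  -- dual
[5] i8  st.MEM  -- no-port MEM/MEM
[6] i9  st.MEM  -- no-port MEM/MEM
[7] i10+i11  ld.MEM xor.ALU  -- dual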